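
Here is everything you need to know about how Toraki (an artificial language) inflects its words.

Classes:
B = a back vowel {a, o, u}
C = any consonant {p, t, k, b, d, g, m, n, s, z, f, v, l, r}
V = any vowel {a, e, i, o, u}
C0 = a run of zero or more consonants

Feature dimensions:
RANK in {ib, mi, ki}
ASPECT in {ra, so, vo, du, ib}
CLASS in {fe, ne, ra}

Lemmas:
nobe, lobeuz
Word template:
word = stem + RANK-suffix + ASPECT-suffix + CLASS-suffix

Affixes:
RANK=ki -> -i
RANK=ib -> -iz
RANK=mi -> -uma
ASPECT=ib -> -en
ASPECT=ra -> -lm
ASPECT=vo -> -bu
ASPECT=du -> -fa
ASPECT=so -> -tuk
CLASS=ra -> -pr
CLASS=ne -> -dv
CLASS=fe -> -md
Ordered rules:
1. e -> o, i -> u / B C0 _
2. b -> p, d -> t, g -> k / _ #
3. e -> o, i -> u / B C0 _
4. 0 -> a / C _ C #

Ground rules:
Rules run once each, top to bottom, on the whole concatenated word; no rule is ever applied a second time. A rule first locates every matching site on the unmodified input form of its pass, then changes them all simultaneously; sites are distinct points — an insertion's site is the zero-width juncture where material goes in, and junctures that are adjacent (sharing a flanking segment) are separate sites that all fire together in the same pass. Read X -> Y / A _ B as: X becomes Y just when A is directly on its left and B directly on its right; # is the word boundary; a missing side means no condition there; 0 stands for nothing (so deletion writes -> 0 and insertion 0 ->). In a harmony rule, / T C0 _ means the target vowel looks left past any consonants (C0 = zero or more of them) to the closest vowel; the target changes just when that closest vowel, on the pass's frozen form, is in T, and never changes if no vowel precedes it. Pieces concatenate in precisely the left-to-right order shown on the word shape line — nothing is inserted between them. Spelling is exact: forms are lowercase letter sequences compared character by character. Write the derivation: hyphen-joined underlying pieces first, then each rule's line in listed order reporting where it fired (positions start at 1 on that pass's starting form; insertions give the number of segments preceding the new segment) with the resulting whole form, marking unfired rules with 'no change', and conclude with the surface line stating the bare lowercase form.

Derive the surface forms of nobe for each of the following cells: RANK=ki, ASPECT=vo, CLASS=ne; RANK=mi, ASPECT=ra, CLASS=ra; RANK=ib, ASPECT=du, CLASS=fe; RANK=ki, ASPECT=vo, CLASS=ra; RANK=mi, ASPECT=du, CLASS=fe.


cell RANK=ki, ASPECT=vo, CLASS=ne:
underlying: nobe-i-bu-dv
1. e -> o, i -> u / B C0 _: fires at position(s) 4: noboibudv
2. b -> p, d -> t, g -> k / _ #: no change
3. e -> o, i -> u / B C0 _: fires at position(s) 5: noboubudv
4. 0 -> a / C _ C #: inserts after position(s) 8: noboubudav
surface: noboubudav

cell RANK=mi, ASPECT=ra, CLASS=ra:
underlying: nobe-uma-lm-pr
1. e -> o, i -> u / B C0 _: fires at position(s) 4: noboumalmpr
2. b -> p, d -> t, g -> k / _ #: no change
3. e -> o, i -> u / B C0 _: no change
4. 0 -> a / C _ C #: inserts after position(s) 10: noboumalmpar
surface: noboumalmpar

cell RANK=ib, ASPECT=du, CLASS=fe:
underlying: nobe-iz-fa-md
1. e -> o, i -> u / B C0 _: fires at position(s) 4: noboizfamd
2. b -> p, d -> t, g -> k / _ #: fires at position(s) 10: noboizfamt
3. e -> o, i -> u / B C0 _: fires at position(s) 5: nobouzfamt
4. 0 -> a / C _ C #: inserts after position(s) 9: nobouzfamat
surface: nobouzfamat

cell RANK=ki, ASPECT=vo, CLASS=ra:
underlying: nobe-i-bu-pr
1. e -> o, i -> u / B C0 _: fires at position(s) 4: noboibupr
2. b -> p, d -> t, g -> k / _ #: no change
3. e -> o, i -> u / B C0 _: fires at position(s) 5: noboubupr
4. 0 -> a / C _ C #: inserts after position(s) 8: noboubupar
surface: noboubupar

cell RANK=mi, ASPECT=du, CLASS=fe:
underlying: nobe-uma-fa-md
1. e -> o, i -> u / B C0 _: fires at position(s) 4: noboumafamd
2. b -> p, d -> t, g -> k / _ #: fires at position(s) 11: noboumafamt
3. e -> o, i -> u / B C0 _: no change
4. 0 -> a / C _ C #: inserts after position(s) 10: noboumafamat
surface: noboumafamat


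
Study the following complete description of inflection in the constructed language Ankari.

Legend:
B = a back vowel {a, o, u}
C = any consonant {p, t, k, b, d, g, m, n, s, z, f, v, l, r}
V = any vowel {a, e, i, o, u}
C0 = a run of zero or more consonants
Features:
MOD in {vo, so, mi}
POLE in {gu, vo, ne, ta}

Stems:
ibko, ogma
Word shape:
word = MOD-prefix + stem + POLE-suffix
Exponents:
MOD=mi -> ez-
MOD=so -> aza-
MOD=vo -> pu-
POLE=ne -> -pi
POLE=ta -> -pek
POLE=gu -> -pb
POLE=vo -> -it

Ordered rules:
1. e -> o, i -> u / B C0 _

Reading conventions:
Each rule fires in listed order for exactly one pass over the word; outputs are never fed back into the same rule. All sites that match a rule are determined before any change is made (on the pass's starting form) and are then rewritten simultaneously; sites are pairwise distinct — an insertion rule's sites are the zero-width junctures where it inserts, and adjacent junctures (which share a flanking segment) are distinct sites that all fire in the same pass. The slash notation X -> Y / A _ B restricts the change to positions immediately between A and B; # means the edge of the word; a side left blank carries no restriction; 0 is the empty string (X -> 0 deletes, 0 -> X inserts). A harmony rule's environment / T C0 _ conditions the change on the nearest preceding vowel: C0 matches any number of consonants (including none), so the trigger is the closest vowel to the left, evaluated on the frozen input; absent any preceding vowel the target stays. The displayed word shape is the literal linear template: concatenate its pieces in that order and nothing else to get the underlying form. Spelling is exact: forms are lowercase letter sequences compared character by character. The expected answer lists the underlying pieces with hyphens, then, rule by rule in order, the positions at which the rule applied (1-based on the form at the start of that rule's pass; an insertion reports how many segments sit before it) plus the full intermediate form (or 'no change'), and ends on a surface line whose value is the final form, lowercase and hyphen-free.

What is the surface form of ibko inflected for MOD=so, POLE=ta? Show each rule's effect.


underlying: aza-ibko-pek
1. e -> o, i -> u / B C0 _: fires at position(s) 4, 9: azaubkopok
surface: azaubkopok


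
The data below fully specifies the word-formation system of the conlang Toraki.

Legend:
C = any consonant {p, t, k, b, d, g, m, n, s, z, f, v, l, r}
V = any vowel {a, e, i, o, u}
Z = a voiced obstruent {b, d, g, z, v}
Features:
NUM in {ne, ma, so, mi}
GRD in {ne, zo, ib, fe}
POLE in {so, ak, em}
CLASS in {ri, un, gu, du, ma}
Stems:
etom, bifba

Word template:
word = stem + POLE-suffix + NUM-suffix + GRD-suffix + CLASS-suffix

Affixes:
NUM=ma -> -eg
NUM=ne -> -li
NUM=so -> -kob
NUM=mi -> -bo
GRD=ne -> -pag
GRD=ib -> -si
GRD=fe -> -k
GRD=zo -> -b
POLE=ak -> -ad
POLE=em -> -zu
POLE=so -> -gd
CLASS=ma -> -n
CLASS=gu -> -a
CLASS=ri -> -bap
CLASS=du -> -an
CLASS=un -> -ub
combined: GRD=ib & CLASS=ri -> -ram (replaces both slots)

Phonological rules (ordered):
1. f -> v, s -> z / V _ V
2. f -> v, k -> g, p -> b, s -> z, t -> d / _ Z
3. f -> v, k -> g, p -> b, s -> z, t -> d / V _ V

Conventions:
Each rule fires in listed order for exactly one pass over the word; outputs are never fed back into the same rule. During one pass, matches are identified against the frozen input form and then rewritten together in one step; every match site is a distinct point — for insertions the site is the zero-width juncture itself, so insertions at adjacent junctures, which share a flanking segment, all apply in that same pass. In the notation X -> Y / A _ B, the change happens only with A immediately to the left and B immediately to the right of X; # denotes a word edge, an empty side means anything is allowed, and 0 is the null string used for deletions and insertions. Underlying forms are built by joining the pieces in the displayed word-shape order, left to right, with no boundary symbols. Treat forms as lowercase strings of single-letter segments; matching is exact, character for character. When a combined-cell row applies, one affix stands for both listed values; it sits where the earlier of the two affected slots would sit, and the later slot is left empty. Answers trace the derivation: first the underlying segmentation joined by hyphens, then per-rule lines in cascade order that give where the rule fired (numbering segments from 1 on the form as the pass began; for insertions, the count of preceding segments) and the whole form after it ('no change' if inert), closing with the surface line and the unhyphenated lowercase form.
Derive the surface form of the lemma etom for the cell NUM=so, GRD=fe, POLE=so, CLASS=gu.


underlying: etom-gd-kob-k-a
1. f -> v, s -> z / V _ V: no change
2. f -> v, k -> g, p -> b, s -> z, t -> d / _ Z: no change
3. f -> v, k -> g, p -> b, s -> z, t -> d / V _ V: fires at position(s) 2: edomgdkobka
surface: edomgdkobka


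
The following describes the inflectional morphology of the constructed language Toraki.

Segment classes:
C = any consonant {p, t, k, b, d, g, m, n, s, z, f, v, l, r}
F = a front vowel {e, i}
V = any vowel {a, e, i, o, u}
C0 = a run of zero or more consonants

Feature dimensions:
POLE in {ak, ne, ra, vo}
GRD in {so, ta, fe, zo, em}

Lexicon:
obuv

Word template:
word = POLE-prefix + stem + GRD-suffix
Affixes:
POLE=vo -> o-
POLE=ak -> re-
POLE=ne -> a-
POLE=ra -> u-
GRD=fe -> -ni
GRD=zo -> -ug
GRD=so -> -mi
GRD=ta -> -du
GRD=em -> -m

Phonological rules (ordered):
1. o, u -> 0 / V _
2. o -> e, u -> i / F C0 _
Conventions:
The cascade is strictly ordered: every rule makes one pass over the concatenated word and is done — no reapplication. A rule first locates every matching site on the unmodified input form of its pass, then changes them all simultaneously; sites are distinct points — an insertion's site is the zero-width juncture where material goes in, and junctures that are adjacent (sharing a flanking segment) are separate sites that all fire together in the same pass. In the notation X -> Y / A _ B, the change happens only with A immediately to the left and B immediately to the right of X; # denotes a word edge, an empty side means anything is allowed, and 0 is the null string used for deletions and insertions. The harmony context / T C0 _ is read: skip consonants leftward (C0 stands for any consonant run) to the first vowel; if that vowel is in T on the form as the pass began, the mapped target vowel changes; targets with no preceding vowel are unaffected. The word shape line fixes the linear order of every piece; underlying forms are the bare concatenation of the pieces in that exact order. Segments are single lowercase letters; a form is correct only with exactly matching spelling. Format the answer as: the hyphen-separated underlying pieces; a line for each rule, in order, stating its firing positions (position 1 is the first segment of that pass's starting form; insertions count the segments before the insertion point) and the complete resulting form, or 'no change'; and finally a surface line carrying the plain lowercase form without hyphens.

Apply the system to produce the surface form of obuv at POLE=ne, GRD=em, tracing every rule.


underlying: a-obuv-m
1. o, u -> 0 / V _: fires at position(s) 2: abuvm
2. o -> e, u -> i / F C0 _: no change
surface: abuvm


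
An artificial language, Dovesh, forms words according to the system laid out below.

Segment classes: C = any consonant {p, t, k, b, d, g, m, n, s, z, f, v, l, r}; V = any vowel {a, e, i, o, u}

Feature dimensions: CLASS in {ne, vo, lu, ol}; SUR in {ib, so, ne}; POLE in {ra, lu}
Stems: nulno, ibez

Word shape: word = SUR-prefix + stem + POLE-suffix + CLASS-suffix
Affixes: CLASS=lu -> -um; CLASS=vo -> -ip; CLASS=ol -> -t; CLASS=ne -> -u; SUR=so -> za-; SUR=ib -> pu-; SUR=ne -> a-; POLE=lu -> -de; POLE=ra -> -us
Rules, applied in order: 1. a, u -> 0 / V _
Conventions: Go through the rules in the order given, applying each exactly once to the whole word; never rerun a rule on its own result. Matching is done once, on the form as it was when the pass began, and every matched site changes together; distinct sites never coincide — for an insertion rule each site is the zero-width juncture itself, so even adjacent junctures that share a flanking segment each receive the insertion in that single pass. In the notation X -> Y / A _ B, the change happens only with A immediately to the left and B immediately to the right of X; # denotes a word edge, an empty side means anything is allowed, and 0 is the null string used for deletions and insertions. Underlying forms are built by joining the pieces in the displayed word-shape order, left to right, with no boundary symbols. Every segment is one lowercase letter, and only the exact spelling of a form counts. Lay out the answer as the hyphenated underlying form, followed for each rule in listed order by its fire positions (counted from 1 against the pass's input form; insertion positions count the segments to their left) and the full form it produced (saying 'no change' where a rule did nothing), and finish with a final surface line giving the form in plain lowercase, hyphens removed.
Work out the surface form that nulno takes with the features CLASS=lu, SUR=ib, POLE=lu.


underlying: pu-nulno-de-um
1. a, u -> 0 / V _: fires at position(s) 10: punulnodem
surface: punulnodem


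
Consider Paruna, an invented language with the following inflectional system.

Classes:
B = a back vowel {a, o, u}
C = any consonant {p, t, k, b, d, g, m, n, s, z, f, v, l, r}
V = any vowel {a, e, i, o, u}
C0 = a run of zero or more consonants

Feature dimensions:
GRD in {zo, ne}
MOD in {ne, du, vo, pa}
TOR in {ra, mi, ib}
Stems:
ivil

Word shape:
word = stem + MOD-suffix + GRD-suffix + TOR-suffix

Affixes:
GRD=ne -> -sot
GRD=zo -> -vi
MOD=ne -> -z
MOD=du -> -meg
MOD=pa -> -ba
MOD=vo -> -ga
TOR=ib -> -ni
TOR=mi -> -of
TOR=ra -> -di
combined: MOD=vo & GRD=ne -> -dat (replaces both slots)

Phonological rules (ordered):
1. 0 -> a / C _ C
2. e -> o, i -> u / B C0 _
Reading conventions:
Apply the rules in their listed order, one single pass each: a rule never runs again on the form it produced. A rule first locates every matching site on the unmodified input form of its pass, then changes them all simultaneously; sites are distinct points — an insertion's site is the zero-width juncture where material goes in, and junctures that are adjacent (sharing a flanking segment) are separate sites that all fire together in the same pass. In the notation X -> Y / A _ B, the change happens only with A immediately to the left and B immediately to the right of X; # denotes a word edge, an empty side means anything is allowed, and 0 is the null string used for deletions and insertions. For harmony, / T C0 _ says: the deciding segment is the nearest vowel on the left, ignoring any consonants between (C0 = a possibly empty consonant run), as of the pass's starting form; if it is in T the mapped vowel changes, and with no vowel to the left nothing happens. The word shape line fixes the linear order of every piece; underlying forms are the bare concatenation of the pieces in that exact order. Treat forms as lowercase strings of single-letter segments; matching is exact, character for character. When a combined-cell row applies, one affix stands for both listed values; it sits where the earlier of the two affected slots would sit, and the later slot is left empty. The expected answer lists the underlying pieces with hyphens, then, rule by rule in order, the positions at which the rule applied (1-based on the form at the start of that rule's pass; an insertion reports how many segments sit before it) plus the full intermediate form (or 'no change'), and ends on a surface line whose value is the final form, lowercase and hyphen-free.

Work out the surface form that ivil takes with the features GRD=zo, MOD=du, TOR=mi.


underlying: ivil-meg-vi-of
1. 0 -> a / C _ C: inserts after position(s) 4, 7: ivilamegaviof
2. e -> o, i -> u / B C0 _: fires at position(s) 7, 11: ivilamogavuof
surface: ivilamogavuof


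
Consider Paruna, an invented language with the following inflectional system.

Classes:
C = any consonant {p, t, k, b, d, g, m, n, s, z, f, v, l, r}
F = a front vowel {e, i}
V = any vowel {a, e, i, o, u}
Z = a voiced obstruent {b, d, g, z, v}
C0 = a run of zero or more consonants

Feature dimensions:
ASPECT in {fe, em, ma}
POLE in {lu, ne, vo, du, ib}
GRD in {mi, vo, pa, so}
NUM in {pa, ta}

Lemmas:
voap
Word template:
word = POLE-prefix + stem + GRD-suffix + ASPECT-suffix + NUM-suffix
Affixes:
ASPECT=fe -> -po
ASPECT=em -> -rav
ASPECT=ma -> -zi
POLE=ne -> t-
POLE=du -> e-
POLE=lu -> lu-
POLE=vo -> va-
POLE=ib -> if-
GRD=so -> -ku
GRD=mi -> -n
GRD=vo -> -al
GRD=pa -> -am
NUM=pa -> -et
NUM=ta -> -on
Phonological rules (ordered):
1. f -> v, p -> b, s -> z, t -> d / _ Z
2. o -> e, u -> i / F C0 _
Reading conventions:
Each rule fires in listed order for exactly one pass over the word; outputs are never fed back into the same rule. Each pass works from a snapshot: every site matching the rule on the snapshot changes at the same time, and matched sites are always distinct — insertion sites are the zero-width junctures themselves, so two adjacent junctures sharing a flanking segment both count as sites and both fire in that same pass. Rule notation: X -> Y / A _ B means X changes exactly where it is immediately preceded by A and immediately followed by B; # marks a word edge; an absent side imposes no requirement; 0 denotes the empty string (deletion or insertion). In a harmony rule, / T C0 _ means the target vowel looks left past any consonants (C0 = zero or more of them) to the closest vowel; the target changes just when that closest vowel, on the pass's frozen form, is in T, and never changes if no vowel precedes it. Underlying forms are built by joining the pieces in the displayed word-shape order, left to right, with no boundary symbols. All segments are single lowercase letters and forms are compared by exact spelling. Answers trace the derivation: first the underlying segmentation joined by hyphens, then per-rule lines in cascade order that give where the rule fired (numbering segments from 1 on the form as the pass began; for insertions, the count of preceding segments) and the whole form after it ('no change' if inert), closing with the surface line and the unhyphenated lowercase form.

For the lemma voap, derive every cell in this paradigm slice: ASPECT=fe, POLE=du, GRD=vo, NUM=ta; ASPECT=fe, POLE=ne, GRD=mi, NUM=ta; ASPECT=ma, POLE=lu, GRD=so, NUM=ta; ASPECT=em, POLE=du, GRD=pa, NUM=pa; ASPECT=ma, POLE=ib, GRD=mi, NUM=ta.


cell ASPECT=fe, POLE=du, GRD=vo, NUM=ta:
underlying: e-voap-al-po-on
1. f -> v, p -> b, s -> z, t -> d / _ Z: no change
2. o -> e, u -> i / F C0 _: fires at position(s) 3: eveapalpoon
surface: eveapalpoon

cell ASPECT=fe, POLE=ne, GRD=mi, NUM=ta:
underlying: t-voap-n-po-on
1. f -> v, p -> b, s -> z, t -> d / _ Z: fires at position(s) 1: dvoapnpoon
2. o -> e, u -> i / F C0 _: no change
surface: dvoapnpoon

cell ASPECT=ma, POLE=lu, GRD=so, NUM=ta:
underlying: lu-voap-ku-zi-on
1. f -> v, p -> b, s -> z, t -> d / _ Z: no change
2. o -> e, u -> i / F C0 _: fires at position(s) 11: luvoapkuzien
surface: luvoapkuzien

cell ASPECT=em, POLE=du, GRD=pa, NUM=pa:
underlying: e-voap-am-rav-et
1. f -> v, p -> b, s -> z, t -> d / _ Z: no change
2. o -> e, u -> i / F C0 _: fires at position(s) 3: eveapamravet
surface: eveapamravet

cell ASPECT=ma, POLE=ib, GRD=mi, NUM=ta:
underlying: if-voap-n-zi-on
1. f -> v, p -> b, s -> z, t -> d / _ Z: fires at position(s) 2: ivvoapnzion
2. o -> e, u -> i / F C0 _: fires at position(s) 4, 10: ivveapnzien
surface: ivveapnzien


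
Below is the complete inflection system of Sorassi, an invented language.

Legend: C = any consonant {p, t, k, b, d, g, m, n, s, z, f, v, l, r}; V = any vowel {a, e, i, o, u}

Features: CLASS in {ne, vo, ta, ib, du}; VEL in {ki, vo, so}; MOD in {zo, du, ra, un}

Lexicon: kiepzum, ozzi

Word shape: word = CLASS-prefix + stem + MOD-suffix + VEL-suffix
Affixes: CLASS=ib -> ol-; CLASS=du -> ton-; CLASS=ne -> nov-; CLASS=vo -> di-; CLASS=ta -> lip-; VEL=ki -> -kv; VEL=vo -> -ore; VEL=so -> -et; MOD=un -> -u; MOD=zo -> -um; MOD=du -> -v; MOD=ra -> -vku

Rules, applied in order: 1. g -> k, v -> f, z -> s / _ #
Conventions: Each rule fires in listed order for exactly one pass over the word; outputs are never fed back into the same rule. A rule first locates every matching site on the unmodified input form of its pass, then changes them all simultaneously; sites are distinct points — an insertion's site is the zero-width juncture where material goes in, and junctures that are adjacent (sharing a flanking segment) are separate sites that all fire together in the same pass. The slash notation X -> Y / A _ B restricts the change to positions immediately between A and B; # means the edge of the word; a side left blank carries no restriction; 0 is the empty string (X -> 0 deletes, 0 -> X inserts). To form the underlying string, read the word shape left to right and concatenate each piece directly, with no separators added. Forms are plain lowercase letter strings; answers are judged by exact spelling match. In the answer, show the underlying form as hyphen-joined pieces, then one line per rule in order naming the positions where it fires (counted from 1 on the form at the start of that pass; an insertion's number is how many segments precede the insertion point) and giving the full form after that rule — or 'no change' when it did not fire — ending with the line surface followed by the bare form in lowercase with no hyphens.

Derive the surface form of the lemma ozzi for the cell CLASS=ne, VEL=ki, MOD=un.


underlying: nov-ozzi-u-kv
1. g -> k, v -> f, z -> s / _ #: fires at position(s) 10: novozziukf
surface: novozziukf


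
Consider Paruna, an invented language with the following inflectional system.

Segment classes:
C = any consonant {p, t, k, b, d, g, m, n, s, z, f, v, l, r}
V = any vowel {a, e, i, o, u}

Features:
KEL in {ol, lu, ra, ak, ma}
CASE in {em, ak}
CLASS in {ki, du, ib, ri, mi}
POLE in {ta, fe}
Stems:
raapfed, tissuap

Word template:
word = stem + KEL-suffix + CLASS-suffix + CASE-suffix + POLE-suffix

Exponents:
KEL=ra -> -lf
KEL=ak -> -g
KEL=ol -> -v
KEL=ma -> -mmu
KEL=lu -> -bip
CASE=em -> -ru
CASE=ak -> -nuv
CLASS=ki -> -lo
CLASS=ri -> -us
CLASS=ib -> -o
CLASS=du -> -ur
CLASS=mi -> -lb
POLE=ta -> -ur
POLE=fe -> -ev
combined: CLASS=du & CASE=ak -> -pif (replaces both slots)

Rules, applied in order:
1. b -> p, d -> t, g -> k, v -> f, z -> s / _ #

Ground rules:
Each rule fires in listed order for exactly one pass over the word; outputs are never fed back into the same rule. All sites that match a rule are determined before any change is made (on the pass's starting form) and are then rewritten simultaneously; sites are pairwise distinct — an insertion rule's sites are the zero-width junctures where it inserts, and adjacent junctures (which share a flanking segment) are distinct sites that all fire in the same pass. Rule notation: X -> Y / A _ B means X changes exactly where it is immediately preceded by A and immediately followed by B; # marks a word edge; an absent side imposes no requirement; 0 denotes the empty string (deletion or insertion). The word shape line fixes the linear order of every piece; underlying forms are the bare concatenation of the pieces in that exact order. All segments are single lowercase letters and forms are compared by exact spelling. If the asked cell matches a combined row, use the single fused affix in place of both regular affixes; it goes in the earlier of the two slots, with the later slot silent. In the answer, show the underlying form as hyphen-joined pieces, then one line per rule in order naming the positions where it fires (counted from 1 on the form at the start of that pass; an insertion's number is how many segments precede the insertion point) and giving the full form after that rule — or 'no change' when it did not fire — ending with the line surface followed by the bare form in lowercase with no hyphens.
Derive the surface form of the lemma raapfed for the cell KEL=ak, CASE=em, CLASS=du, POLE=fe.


underlying: raapfed-g-ur-ru-ev
1. b -> p, d -> t, g -> k, v -> f, z -> s / _ #: fires at position(s) 14: raapfedgurruef
surface: raapfedgurruef


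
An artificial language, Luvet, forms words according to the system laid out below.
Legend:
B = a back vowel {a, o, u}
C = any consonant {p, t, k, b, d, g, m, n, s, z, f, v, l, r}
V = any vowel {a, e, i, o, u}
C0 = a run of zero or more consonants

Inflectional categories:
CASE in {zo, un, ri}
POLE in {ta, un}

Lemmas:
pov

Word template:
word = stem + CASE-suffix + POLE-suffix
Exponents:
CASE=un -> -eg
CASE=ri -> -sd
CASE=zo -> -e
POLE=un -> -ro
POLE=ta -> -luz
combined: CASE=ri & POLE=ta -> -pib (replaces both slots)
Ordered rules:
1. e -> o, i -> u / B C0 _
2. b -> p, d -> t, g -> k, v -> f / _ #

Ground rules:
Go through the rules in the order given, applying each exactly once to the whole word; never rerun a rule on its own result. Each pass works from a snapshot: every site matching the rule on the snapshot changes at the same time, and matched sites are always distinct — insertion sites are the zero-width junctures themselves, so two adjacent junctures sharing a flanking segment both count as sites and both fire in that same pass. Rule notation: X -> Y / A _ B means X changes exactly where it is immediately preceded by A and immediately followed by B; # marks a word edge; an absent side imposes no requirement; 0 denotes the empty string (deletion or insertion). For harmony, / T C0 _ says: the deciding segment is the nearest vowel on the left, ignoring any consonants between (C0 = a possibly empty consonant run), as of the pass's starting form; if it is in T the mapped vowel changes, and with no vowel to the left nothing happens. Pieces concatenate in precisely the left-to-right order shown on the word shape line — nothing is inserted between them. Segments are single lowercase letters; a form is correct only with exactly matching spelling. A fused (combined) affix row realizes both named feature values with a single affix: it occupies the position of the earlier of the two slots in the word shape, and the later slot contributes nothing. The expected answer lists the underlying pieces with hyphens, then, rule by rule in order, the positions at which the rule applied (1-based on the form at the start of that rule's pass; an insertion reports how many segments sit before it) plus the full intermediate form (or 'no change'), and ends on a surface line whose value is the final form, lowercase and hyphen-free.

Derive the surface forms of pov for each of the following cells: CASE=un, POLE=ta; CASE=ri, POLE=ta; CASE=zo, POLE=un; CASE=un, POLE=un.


cell CASE=un, POLE=ta:
underlying: pov-eg-luz
1. e -> o, i -> u / B C0 _: fires at position(s) 4: povogluz
2. b -> p, d -> t, g -> k, v -> f / _ #: no change
surface: povogluz

cell CASE=ri, POLE=ta:
underlying: pov-pib
1. e -> o, i -> u / B C0 _: fires at position(s) 5: povpub
2. b -> p, d -> t, g -> k, v -> f / _ #: fires at position(s) 6: povpup
surface: povpup

cell CASE=zo, POLE=un:
underlying: pov-e-ro
1. e -> o, i -> u / B C0 _: fires at position(s) 4: povoro
2. b -> p, d -> t, g -> k, v -> f / _ #: no change
surface: povoro

cell CASE=un, POLE=un:
underlying: pov-eg-ro
1. e -> o, i -> u / B C0 _: fires at position(s) 4: povogro
2. b -> p, d -> t, g -> k, v -> f / _ #: no change
surface: povogro


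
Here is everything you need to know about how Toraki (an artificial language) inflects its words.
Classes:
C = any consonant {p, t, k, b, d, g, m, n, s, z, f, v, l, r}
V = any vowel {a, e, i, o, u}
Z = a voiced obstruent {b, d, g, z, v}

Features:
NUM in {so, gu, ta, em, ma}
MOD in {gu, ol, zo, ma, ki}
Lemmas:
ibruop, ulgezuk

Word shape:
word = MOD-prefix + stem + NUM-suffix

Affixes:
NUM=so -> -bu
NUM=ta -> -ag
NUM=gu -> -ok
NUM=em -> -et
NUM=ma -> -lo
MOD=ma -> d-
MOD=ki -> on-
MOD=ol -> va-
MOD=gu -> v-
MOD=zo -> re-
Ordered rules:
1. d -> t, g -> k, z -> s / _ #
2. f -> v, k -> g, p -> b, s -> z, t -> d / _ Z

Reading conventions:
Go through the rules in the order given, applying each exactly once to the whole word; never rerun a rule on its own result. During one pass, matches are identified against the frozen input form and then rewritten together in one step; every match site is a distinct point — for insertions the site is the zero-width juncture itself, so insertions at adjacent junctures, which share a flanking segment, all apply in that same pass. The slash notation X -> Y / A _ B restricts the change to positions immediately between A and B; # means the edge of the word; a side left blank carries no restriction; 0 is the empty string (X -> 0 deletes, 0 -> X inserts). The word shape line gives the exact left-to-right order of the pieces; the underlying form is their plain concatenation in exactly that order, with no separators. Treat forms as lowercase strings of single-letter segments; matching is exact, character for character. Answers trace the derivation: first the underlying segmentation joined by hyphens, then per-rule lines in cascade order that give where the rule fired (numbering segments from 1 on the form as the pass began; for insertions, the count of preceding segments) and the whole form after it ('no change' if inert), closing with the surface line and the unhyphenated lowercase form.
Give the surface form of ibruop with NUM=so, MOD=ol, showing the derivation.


underlying: va-ibruop-bu
1. d -> t, g -> k, z -> s / _ #: no change
2. f -> v, k -> g, p -> b, s -> z, t -> d / _ Z: fires at position(s) 8: vaibruobbu
surface: vaibruobbu


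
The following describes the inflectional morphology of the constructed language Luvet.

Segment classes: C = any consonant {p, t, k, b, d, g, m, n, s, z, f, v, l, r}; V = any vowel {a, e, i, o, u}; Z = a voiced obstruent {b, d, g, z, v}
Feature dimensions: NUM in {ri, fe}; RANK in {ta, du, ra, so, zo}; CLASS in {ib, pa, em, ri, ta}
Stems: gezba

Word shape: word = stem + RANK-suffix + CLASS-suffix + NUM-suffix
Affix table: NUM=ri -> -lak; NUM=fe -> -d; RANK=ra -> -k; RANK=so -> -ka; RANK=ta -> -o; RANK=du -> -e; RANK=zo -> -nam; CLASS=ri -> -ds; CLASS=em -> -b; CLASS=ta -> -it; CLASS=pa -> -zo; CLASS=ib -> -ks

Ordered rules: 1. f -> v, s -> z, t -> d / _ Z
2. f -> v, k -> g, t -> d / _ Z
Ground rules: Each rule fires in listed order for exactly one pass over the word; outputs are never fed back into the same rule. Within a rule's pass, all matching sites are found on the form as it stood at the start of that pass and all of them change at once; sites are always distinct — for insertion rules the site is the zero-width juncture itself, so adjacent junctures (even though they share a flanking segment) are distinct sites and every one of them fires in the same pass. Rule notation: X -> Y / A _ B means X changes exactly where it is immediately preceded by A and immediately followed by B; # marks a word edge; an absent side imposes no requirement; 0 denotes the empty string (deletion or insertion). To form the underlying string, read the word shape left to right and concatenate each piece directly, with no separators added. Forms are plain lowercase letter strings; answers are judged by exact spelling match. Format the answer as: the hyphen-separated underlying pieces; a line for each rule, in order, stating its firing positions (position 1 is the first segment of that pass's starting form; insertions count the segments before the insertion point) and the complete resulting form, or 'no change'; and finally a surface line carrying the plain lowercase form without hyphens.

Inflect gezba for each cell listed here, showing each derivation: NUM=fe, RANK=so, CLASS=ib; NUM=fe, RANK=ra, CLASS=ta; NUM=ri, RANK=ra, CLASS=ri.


cell NUM=fe, RANK=so, CLASS=ib:
underlying: gezba-ka-ks-d
1. f -> v, s -> z, t -> d / _ Z: fires at position(s) 9: gezbakakzd
2. f -> v, k -> g, t -> d / _ Z: fires at position(s) 8: gezbakagzd
surface: gezbakagzd

cell NUM=fe, RANK=ra, CLASS=ta:
underlying: gezba-k-it-d
1. f -> v, s -> z, t -> d / _ Z: fires at position(s) 8: gezbakidd
2. f -> v, k -> g, t -> d / _ Z: no change
surface: gezbakidd

cell NUM=ri, RANK=ra, CLASS=ri:
underlying: gezba-k-ds-lak
1. f -> v, s -> z, t -> d / _ Z: no change
2. f -> v, k -> g, t -> d / _ Z: fires at position(s) 6: gezbagdslak
surface: gezbagdslak


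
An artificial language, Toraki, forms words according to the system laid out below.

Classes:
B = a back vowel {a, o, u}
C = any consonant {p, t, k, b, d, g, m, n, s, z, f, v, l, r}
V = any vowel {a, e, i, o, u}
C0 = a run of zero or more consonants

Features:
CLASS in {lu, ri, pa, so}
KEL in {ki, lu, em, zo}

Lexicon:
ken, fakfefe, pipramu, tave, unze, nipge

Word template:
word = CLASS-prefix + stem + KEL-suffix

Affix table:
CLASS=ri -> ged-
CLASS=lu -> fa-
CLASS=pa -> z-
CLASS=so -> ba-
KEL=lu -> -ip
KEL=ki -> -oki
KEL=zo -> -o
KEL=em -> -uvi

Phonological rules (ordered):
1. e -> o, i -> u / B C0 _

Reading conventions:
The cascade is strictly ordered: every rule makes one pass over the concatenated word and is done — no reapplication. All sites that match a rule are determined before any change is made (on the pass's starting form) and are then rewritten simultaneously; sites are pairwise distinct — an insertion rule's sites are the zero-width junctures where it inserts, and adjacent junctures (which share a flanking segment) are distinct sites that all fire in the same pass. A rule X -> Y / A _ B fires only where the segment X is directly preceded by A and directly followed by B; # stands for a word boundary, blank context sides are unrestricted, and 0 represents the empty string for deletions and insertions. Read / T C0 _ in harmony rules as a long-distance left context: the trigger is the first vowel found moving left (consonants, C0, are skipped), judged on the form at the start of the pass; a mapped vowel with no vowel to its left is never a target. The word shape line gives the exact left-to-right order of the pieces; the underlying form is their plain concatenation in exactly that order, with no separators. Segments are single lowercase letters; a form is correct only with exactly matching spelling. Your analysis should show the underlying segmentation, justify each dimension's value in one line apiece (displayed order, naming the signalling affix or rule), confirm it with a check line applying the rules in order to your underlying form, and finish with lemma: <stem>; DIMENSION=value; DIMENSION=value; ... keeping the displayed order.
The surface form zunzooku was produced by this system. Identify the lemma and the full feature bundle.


underlying: z-unze-oki
CLASS=pa - signalled by the affix z-
KEL=ki - signalled by the affix -oki
check: zunzeoki -> zunzooku
lemma: unze; CLASS=pa; KEL=ki


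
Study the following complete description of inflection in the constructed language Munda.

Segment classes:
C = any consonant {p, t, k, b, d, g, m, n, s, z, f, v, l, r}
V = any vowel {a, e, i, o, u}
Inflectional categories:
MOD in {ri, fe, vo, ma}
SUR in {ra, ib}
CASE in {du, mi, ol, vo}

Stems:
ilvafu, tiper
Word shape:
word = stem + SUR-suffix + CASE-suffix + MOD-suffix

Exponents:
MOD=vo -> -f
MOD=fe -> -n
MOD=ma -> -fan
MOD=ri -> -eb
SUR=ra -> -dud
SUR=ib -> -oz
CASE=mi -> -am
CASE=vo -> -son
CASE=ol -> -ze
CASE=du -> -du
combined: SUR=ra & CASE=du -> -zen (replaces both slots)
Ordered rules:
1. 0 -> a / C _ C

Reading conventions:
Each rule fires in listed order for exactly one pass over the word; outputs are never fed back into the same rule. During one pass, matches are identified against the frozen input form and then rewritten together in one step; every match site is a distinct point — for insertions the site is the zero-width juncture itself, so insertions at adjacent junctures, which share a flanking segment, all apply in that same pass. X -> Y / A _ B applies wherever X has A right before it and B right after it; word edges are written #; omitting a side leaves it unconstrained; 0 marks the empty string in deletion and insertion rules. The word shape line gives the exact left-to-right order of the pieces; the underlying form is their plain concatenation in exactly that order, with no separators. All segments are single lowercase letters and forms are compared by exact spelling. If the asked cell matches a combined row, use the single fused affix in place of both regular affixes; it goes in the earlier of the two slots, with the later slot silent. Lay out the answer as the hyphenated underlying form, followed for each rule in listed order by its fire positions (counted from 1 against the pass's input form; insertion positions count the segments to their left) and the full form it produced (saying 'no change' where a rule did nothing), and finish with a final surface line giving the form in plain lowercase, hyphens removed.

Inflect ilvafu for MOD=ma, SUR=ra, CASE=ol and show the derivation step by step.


underlying: ilvafu-dud-ze-fan
1. 0 -> a / C _ C: inserts after position(s) 2, 9: ilavafududazefan
surface: ilavafududazefan


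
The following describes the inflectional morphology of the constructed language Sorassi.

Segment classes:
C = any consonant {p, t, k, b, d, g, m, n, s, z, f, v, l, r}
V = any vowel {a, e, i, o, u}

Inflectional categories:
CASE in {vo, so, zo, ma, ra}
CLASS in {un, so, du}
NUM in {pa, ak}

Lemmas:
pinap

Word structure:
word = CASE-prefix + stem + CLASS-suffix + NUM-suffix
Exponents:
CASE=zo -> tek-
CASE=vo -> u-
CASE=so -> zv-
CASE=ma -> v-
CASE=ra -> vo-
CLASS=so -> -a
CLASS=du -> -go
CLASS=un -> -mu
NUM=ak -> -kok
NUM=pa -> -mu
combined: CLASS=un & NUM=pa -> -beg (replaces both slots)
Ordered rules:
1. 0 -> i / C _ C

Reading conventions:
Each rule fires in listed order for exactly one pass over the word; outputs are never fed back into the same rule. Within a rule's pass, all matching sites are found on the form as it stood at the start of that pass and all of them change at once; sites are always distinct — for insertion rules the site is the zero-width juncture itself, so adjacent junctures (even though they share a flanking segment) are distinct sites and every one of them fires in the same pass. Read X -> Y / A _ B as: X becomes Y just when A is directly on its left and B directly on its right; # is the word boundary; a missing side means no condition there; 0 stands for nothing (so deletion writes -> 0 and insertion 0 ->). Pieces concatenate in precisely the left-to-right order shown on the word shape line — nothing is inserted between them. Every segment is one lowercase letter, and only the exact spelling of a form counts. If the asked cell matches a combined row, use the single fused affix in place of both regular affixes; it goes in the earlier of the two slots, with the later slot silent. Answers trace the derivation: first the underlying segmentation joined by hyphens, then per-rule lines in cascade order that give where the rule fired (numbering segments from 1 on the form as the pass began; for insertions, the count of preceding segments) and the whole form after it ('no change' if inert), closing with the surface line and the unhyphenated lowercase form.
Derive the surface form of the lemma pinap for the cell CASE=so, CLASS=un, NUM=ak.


underlying: zv-pinap-mu-kok
1. 0 -> i / C _ C: inserts after position(s) 1, 2, 7: zivipinapimukok
surface: zivipinapimukok


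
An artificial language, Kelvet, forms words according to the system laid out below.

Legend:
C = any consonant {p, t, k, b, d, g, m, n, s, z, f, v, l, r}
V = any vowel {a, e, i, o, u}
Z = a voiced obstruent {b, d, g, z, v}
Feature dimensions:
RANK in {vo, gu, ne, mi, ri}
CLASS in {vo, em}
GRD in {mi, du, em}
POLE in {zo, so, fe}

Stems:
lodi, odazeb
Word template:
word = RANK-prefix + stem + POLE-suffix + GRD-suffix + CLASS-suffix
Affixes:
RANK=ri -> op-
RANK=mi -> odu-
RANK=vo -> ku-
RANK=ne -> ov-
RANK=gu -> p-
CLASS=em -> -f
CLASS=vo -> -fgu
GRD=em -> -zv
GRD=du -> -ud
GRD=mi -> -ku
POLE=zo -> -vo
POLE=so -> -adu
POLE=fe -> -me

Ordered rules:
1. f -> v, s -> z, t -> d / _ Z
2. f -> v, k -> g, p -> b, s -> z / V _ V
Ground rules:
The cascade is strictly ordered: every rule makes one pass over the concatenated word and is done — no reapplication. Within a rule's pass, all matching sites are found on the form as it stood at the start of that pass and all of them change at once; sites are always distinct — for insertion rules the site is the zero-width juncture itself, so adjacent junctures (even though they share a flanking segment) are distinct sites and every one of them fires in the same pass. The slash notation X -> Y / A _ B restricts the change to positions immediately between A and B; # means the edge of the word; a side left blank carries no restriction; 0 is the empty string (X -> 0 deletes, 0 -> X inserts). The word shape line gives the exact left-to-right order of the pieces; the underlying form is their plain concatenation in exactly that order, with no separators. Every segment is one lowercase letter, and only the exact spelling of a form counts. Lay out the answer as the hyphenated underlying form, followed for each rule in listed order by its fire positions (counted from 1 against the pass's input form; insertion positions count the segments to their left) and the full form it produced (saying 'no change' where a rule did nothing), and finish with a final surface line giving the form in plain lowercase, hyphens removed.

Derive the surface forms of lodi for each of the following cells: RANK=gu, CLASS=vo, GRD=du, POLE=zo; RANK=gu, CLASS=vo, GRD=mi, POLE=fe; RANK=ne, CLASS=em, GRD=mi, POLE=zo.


cell RANK=gu, CLASS=vo, GRD=du, POLE=zo:
underlying: p-lodi-vo-ud-fgu
1. f -> v, s -> z, t -> d / _ Z: fires at position(s) 10: plodivoudvgu
2. f -> v, k -> g, p -> b, s -> z / V _ V: no change
surface: plodivoudvgu

cell RANK=gu, CLASS=vo, GRD=mi, POLE=fe:
underlying: p-lodi-me-ku-fgu
1. f -> v, s -> z, t -> d / _ Z: fires at position(s) 10: plodimekuvgu
2. f -> v, k -> g, p -> b, s -> z / V _ V: fires at position(s) 8: plodimeguvgu
surface: plodimeguvgu

cell RANK=ne, CLASS=em, GRD=mi, POLE=zo:
underlying: ov-lodi-vo-ku-f
1. f -> v, s -> z, t -> d / _ Z: no change
2. f -> v, k -> g, p -> b, s -> z / V _ V: fires at position(s) 9: ovlodivoguf
surface: ovlodivoguf
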